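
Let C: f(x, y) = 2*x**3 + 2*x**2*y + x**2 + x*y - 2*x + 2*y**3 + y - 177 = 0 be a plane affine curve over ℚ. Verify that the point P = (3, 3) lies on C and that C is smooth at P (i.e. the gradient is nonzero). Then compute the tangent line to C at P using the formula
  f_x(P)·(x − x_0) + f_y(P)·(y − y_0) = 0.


Tangent line at P: 97*x + 76*y - 519 = 0.

Step 1: f(3, 3) = 0, so P lies on C.
Step 2: partial derivatives
  f_x(x, y) = 6*x**2 + 4*x*y + 2*x + y - 2, f_y(x, y) = 2*x**2 + x + 6*y**2 + 1.
  f_x(P) = 97, f_y(P) = 76 (gradient nonzero, so P is smooth).
Step 3: tangent line at P: 97·(x − 3) + 76·(y − 3) = 0.
Expanding: 97*x + 76*y - 519 = 0.


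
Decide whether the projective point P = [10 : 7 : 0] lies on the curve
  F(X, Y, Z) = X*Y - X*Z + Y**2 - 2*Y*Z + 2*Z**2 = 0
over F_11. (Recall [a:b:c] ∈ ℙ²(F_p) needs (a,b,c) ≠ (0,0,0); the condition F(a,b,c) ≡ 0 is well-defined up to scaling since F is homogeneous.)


F(10,7,0) ≡ 9 (mod 11); P is NOT on the curve.

Evaluate F(10, 7, 0) term-by-term (mod 11).
  X*Y ↦ 1·10·7·1 = 70
  -X*Z ↦ -1·10·1·0 = 0
  Y**2 ↦ 1·1·49·1 = 49
  -2*Y*Z ↦ -2·1·7·0 = 0
  2*Z**2 ↦ 2·1·1·0 = 0
Sum: F(10, 7, 0) = (70) + (0) + (49) + (0) + (0) = 119.
Reducing mod 11: 119 ≡ 9 (mod 11).
Since F(a, b, c) ≡ 9 ≠ 0 (mod 11), P does NOT lie on the curve.


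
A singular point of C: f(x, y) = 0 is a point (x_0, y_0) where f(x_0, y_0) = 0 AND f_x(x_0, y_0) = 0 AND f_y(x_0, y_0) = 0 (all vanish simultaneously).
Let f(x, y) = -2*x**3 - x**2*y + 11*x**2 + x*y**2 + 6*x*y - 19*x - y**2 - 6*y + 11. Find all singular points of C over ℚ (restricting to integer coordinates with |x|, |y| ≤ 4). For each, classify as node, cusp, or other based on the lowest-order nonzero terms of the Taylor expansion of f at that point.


Singular points: {(2, -1)}; classification: cusp.

Compute partial derivatives:
  f_x = -6*x**2 - 2*x*y + 22*x + y**2 + 6*y - 19.
  f_y = -x**2 + 2*x*y + 6*x - 2*y - 6.
Scan x_0 ∈ {−4, ..., 4}. For each x_0, f_y(x_0, y) is a polynomial in y; find its integer roots y ∈ {−4, ..., 4}, then test f_x and f at those candidates.
  x = -4: f_y(-4, y) = -10*y - 46; no integer root y with |y| ≤ 4.
  x = -3: f_y(-3, y) = -8*y - 33; no integer root y with |y| ≤ 4.
  x = -2: f_y(-2, y) = -6*y - 22; no integer root y with |y| ≤ 4.
  x = -1: f_y(-1, y) = -4*y - 13; no integer root y with |y| ≤ 4.
  x = 0: f_y(0, y) = -2*y - 6; vanishes at y ∈ {-3}. (0, -3): f_x = -28 ≠ 0.
  x = 1: f_y(1, y) = -1; no integer root y with |y| ≤ 4.
  x = 2: f_y(2, y) = 2*y + 2; vanishes at y ∈ {-1}. (2, -1): f_x = 0, f = 0 — SINGULAR.
  x = 3: f_y(3, y) = 4*y + 3; no integer root y with |y| ≤ 4.
  x = 4: f_y(4, y) = 6*y + 2; no integer root y with |y| ≤ 4.
Only singular point on the grid: (2, -1).
Classify: substitute x = 2 + u, y = -1 + v and expand: f = -2*u**3 - u**2*v + u*v**2 + v**2.
No constant or linear terms (consistent with a singular point). Quadratic part: v**2. Cubic part: -2*u**3 - u**2*v + u*v**2.
The quadratic part v**2 is a perfect square, so there is a single (double) tangent line v = 0, i.e. y = -1. Restricting the cubic part to that line (v = 0) leaves -2*u**3 ≠ 0, so f is not divisible by v and the branch is v² ≈ 2*u**3 to lowest order — this is a cusp.
Classification: cusp.


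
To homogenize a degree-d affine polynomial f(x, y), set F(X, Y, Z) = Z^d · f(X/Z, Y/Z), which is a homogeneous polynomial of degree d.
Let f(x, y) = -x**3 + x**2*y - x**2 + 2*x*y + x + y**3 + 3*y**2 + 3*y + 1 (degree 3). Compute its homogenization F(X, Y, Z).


F(X, Y, Z) = -X**3 + X**2*Y - X**2*Z + 2*X*Y*Z + X*Z**2 + Y**3 + 3*Y**2*Z + 3*Y*Z**2 + Z**3

deg(f) = 3.
Substitute x = X/Z, y = Y/Z into f, then multiply by Z^3.
  monomial -1·x^3·y^0 ↦ -1·X^3·Y^0·Z^0.
  monomial 1·x^2·y^1 ↦ 1·X^2·Y^1·Z^0.
  monomial -1·x^2·y^0 ↦ -1·X^2·Y^0·Z^1.
  monomial 2·x^1·y^1 ↦ 2·X^1·Y^1·Z^1.
  monomial 1·x^1·y^0 ↦ 1·X^1·Y^0·Z^2.
  monomial 1·x^0·y^3 ↦ 1·X^0·Y^3·Z^0.
  monomial 3·x^0·y^2 ↦ 3·X^0·Y^2·Z^1.
  monomial 3·x^0·y^1 ↦ 3·X^0·Y^1·Z^2.
  monomial 1·x^0·y^0 ↦ 1·X^0·Y^0·Z^3.
Collecting: F(X, Y, Z) = -X**3 + X**2*Y - X**2*Z + 2*X*Y*Z + X*Z**2 + Y**3 + 3*Y**2*Z + 3*Y*Z**2 + Z**3.


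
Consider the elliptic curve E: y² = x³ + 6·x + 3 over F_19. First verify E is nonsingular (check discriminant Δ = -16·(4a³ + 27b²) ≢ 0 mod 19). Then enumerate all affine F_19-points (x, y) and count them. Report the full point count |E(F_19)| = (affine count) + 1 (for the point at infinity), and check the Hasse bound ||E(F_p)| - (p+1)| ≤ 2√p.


Affine points = {(2, 2), (2, 17), (5, 5), (5, 14), (9, 8), (9, 11), (12, 6), (12, 13), (13, 6), (13, 13), (14, 0)}; affine count = 11; |E(F_19)| = 12.

Discriminant check: Δ ∝ 4a³ + 27b² = 4·6³ + 27·3² = 4·216 + 27·9 ≡ 5 (mod 19). Nonzero ⇒ E is nonsingular.
For each x ∈ F_19, compute rhs = x³ + 6·x + 3 mod 19, then count y ∈ F_19 with y² ≡ rhs.
  x = 0: rhs = 3, matching y values: none (0 points).
  x = 1: rhs = 10, matching y values: none (0 points).
  x = 2: rhs = 4, matching y values: 2, 17 (2 points).
  x = 3: rhs = 10, matching y values: none (0 points).
  x = 4: rhs = 15, matching y values: none (0 points).
  x = 5: rhs = 6, matching y values: 5, 14 (2 points).
  x = 6: rhs = 8, matching y values: none (0 points).
  x = 7: rhs = 8, matching y values: none (0 points).
  x = 8: rhs = 12, matching y values: none (0 points).
  x = 9: rhs = 7, matching y values: 8, 11 (2 points).
  x = 10: rhs = 18, matching y values: none (0 points).
  x = 11: rhs = 13, matching y values: none (0 points).
  x = 12: rhs = 17, matching y values: 6, 13 (2 points).
  x = 13: rhs = 17, matching y values: 6, 13 (2 points).
  x = 14: rhs = 0, matching y values: 0 (1 points).
  x = 15: rhs = 10, matching y values: none (0 points).
  x = 16: rhs = 15, matching y values: none (0 points).
  x = 17: rhs = 2, matching y values: none (0 points).
  x = 18: rhs = 15, matching y values: none (0 points).
Total affine count: 11.
Full point count |E(F_19)| = 11 + 1 = 12.
Hasse bound: |12 − (19+1)| = |-8| = 8 ≤ 2√19 ≈ 8.7178 ✓.


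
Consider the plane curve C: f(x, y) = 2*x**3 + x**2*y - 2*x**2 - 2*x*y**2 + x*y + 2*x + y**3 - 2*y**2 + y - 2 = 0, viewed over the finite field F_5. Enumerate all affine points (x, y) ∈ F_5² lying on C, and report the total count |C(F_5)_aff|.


Affine F_5-points: {(0, 2), (0, 3), (1, 0), (1, 1), (1, 3), (2, 0), (3, 0), (4, 4)}; count = 8.

For each of the 25 pairs (x, y) ∈ F_5², evaluate f(x, y) mod 5. Record the zeros.
  x = 0: [0↦3, 1↦3, 2↦0, 3↦0, 4↦4]  zeros at y ∈ {2, 3}
  x = 1: [0↦0, 1↦0, 2↦3, 3↦0, 4↦2]  zeros at y ∈ {0, 1, 3}
  x = 2: [0↦0, 1↦2, 2↦3, 3↦4, 4↦1]  zeros at y ∈ {0}
  x = 3: [0↦0, 1↦1, 2↦2, 3↦4, 4↦3]  zeros at y ∈ {0}
  x = 4: [0↦2, 1↦4, 2↦2, 3↦2, 4↦0]  zeros at y ∈ {4}
Collecting zeros: affine points = {(0, 2), (0, 3), (1, 0), (1, 1), (1, 3), (2, 0), (3, 0), (4, 4)}.
Total count |C(F_5)_aff| = 8.


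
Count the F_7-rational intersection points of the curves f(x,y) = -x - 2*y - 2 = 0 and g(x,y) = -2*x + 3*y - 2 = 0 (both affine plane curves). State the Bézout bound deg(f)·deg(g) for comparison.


Common zeros: ∅; count = 0; Bézout bound = 1.

deg(f) = 1, deg(g) = 1, so Bézout bound = 1.
Scan x ∈ F_7. For each x, list the y ∈ F_7 with f(x, y) ≡ 0 and those with g(x, y) ≡ 0 (mod 7); the common zeros in that column are the intersection.
  x = 0: f ≡ 0 at y ∈ {6}; g ≡ 0 at y ∈ {3}; common: ∅.
  x = 1: f ≡ 0 at y ∈ {2}; g ≡ 0 at y ∈ {6}; common: ∅.
  x = 2: f ≡ 0 at y ∈ {5}; g ≡ 0 at y ∈ {2}; common: ∅.
  x = 3: f ≡ 0 at y ∈ {1}; g ≡ 0 at y ∈ {5}; common: ∅.
  x = 4: f ≡ 0 at y ∈ {4}; g ≡ 0 at y ∈ {1}; common: ∅.
  x = 5: f ≡ 0 at y ∈ {0}; g ≡ 0 at y ∈ {4}; common: ∅.
  x = 6: f ≡ 0 at y ∈ {3}; g ≡ 0 at y ∈ {0}; common: ∅.
Collecting: common zeros = ∅, so the count is 0.
Comparison with the Bézout bound: 0 ≤ 1 = deg(f)·deg(g), as expected for curves with no common component (the affine F_7-count falls short of the bound because intersections may lie at infinity, over extension fields, or carry multiplicity).


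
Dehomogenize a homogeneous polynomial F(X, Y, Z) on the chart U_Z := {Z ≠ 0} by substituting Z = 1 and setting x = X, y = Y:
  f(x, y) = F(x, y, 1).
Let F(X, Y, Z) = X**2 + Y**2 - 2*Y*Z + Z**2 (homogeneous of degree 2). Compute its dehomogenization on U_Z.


f(x, y) = x**2 + y**2 - 2*y + 1

On U_Z we set Z = 1. Each monomial c·X^i·Y^j·Z^k in F becomes c·x^i·y^j·1^k = c·x^i·y^j.
Substituting Z = 1: F(X, Y, 1) = x**2 + y**2 - 2*y + 1.
Note: deg(f) ≤ deg(F) = 2; strict inequality happens when F is divisible by Z (lost terms).


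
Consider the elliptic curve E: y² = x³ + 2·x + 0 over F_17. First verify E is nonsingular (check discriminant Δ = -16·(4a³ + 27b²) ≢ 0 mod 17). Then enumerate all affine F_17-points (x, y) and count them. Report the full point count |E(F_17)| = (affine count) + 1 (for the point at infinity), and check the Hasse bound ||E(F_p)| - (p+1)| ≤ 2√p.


Affine points = {(0, 0), (3, 4), (3, 13), (4, 2), (4, 15), (5, 4), (5, 13), (7, 0), (8, 1), (8, 16), (9, 4), (9, 13), (10, 0), (12, 1), (12, 16), (13, 8), (13, 9), (14, 1), (14, 16)}; affine count = 19; |E(F_17)| = 20.

Discriminant check: Δ ∝ 4a³ + 27b² = 4·2³ + 27·0² = 4·8 + 27·0 ≡ 15 (mod 17). Nonzero ⇒ E is nonsingular.
For each x ∈ F_17, compute rhs = x³ + 2·x + 0 mod 17, then count y ∈ F_17 with y² ≡ rhs.
  x = 0: rhs = 0, matching y values: 0 (1 points).
  x = 1: rhs = 3, matching y values: none (0 points).
  x = 2: rhs = 12, matching y values: none (0 points).
  x = 3: rhs = 16, matching y values: 4, 13 (2 points).
  x = 4: rhs = 4, matching y values: 2, 15 (2 points).
  x = 5: rhs = 16, matching y values: 4, 13 (2 points).
  x = 6: rhs = 7, matching y values: none (0 points).
  x = 7: rhs = 0, matching y values: 0 (1 points).
  x = 8: rhs = 1, matching y values: 1, 16 (2 points).
  x = 9: rhs = 16, matching y values: 4, 13 (2 points).
  x = 10: rhs = 0, matching y values: 0 (1 points).
  x = 11: rhs = 10, matching y values: none (0 points).
  x = 12: rhs = 1, matching y values: 1, 16 (2 points).
  x = 13: rhs = 13, matching y values: 8, 9 (2 points).
  x = 14: rhs = 1, matching y values: 1, 16 (2 points).
  x = 15: rhs = 5, matching y values: none (0 points).
  x = 16: rhs = 14, matching y values: none (0 points).
Total affine count: 19.
Full point count |E(F_17)| = 19 + 1 = 20.
Hasse bound: |20 − (17+1)| = |2| = 2 ≤ 2√17 ≈ 8.2462 ✓.


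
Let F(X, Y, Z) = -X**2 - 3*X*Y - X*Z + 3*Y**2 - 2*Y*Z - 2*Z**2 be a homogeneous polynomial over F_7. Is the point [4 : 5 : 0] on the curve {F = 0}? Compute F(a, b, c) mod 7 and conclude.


F(4,5,0) ≡ 6 (mod 7); P is NOT on the curve.

Evaluate F(4, 5, 0) term-by-term (mod 7).
  -X**2 ↦ -1·16·1·1 = -16
  -3*X*Y ↦ -3·4·5·1 = -60
  -X*Z ↦ -1·4·1·0 = 0
  3*Y**2 ↦ 3·1·25·1 = 75
  -2*Y*Z ↦ -2·1·5·0 = 0
  -2*Z**2 ↦ -2·1·1·0 = 0
Sum: F(4, 5, 0) = (-16) + (-60) + (0) + (75) + (0) + (0) = -1.
Reducing mod 7: -1 ≡ 6 (mod 7).
Since F(a, b, c) ≡ 6 ≠ 0 (mod 7), P does NOT lie on the curve.


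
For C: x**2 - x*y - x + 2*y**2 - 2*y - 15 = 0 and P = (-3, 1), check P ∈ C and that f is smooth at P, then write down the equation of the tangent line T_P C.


Tangent line at P: -8*x + 5*y - 29 = 0.

Step 1: f(-3, 1) = 0, so P lies on C.
Step 2: partial derivatives
  f_x(x, y) = 2*x - y - 1, f_y(x, y) = -x + 4*y - 2.
  f_x(P) = -8, f_y(P) = 5 (gradient nonzero, so P is smooth).
Step 3: tangent line at P: -8·(x − -3) + 5·(y − 1) = 0.
Expanding: -8*x + 5*y - 29 = 0.


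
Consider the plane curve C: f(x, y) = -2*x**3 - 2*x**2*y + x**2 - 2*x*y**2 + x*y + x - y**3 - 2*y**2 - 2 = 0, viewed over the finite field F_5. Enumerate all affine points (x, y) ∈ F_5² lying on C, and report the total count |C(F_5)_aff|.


Affine F_5-points: {(0, 1), (2, 1), (4, 0)}; count = 3.

For each of the 25 pairs (x, y) ∈ F_5², evaluate f(x, y) mod 5. Record the zeros.
  x = 0: [0↦3, 1↦0, 2↦2, 3↦3, 4↦2]  zeros at y ∈ {1}
  x = 1: [0↦3, 1↦2, 2↦2, 3↦2, 4↦1]  zeros at y ∈ ∅
  x = 2: [0↦3, 1↦0, 2↦4, 3↦4, 4↦4]  zeros at y ∈ {1}
  x = 3: [0↦1, 1↦2, 2↦1, 3↦2, 4↦4]  zeros at y ∈ ∅
  x = 4: [0↦0, 1↦1, 2↦1, 3↦4, 4↦4]  zeros at y ∈ {0}
Collecting zeros: affine points = {(0, 1), (2, 1), (4, 0)}.
Total count |C(F_5)_aff| = 3.


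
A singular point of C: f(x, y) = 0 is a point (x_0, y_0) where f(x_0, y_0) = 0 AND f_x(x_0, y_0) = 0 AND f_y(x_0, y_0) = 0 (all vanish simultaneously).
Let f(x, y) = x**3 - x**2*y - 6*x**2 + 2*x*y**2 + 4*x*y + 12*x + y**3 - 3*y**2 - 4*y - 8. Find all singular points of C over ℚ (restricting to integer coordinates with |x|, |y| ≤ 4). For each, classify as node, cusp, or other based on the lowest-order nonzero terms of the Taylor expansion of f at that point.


Singular points: {(2, 0)}; classification: cusp.

Compute partial derivatives:
  f_x = 3*x**2 - 2*x*y - 12*x + 2*y**2 + 4*y + 12.
  f_y = -x**2 + 4*x*y + 4*x + 3*y**2 - 6*y - 4.
Scan x_0 ∈ {−4, ..., 4}. For each x_0, f_y(x_0, y) is a polynomial in y; find its integer roots y ∈ {−4, ..., 4}, then test f_x and f at those candidates.
  x = -4: f_y(-4, y) = 3*y**2 - 22*y - 36; no integer root y with |y| ≤ 4.
  x = -3: f_y(-3, y) = 3*y**2 - 18*y - 25; no integer root y with |y| ≤ 4.
  x = -2: f_y(-2, y) = 3*y**2 - 14*y - 16; no integer root y with |y| ≤ 4.
  x = -1: f_y(-1, y) = 3*y**2 - 10*y - 9; no integer root y with |y| ≤ 4.
  x = 0: f_y(0, y) = 3*y**2 - 6*y - 4; no integer root y with |y| ≤ 4.
  x = 1: f_y(1, y) = 3*y**2 - 2*y - 1; vanishes at y ∈ {1}. (1, 1): f_x = 7 ≠ 0.
  x = 2: f_y(2, y) = 3*y**2 + 2*y; vanishes at y ∈ {0}. (2, 0): f_x = 0, f = 0 — SINGULAR.
  x = 3: f_y(3, y) = 3*y**2 + 6*y - 1; no integer root y with |y| ≤ 4.
  x = 4: f_y(4, y) = 3*y**2 + 10*y - 4; no integer root y with |y| ≤ 4.
Only singular point on the grid: (2, 0).
Classify: substitute x = 2 + u, y = 0 + v and expand: f = u**3 - u**2*v + 2*u*v**2 + v**3 + v**2.
No constant or linear terms (consistent with a singular point). Quadratic part: v**2. Cubic part: u**3 - u**2*v + 2*u*v**2 + v**3.
The quadratic part v**2 is a perfect square, so there is a single (double) tangent line v = 0, i.e. y = 0. Restricting the cubic part to that line (v = 0) leaves u**3 ≠ 0, so f is not divisible by v and the branch is v² ≈ -u**3 to lowest order — this is a cusp.
Classification: cusp.


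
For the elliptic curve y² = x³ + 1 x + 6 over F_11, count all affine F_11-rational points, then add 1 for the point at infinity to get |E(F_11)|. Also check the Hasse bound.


Affine points = {(2, 4), (2, 7), (3, 5), (3, 6), (5, 2), (5, 9), (7, 2), (7, 9), (8, 3), (8, 8), (10, 2), (10, 9)}; affine count = 12; |E(F_11)| = 13.

Discriminant check: Δ ∝ 4a³ + 27b² = 4·1³ + 27·6² = 4·1 + 27·36 ≡ 8 (mod 11). Nonzero ⇒ E is nonsingular.
For each x ∈ F_11, compute rhs = x³ + 1·x + 6 mod 11, then count y ∈ F_11 with y² ≡ rhs.
  x = 0: rhs = 6, matching y values: none (0 points).
  x = 1: rhs = 8, matching y values: none (0 points).
  x = 2: rhs = 5, matching y values: 4, 7 (2 points).
  x = 3: rhs = 3, matching y values: 5, 6 (2 points).
  x = 4: rhs = 8, matching y values: none (0 points).
  x = 5: rhs = 4, matching y values: 2, 9 (2 points).
  x = 6: rhs = 8, matching y values: none (0 points).
  x = 7: rhs = 4, matching y values: 2, 9 (2 points).
  x = 8: rhs = 9, matching y values: 3, 8 (2 points).
  x = 9: rhs = 7, matching y values: none (0 points).
  x = 10: rhs = 4, matching y values: 2, 9 (2 points).
Total affine count: 12.
Full point count |E(F_11)| = 12 + 1 = 13.
Hasse bound: |13 − (11+1)| = |1| = 1 ≤ 2√11 ≈ 6.6332 ✓.


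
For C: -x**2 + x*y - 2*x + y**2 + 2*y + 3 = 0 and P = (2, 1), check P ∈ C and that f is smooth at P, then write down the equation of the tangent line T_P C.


Tangent line at P: -5*x + 6*y + 4 = 0.

Step 1: f(2, 1) = 0, so P lies on C.
Step 2: partial derivatives
  f_x(x, y) = -2*x + y - 2, f_y(x, y) = x + 2*y + 2.
  f_x(P) = -5, f_y(P) = 6 (gradient nonzero, so P is smooth).
Step 3: tangent line at P: -5·(x − 2) + 6·(y − 1) = 0.
Expanding: -5*x + 6*y + 4 = 0.


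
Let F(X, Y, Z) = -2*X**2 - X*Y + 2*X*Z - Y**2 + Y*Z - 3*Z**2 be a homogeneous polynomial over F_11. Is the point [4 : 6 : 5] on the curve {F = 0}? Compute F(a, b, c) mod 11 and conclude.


F(4,6,5) ≡ 2 (mod 11); P is NOT on the curve.

Evaluate F(4, 6, 5) term-by-term (mod 11).
  -2*X**2 ↦ -2·16·1·1 = -32
  -X*Y ↦ -1·4·6·1 = -24
  2*X*Z ↦ 2·4·1·5 = 40
  -Y**2 ↦ -1·1·36·1 = -36
  Y*Z ↦ 1·1·6·5 = 30
  -3*Z**2 ↦ -3·1·1·25 = -75
Sum: F(4, 6, 5) = (-32) + (-24) + (40) + (-36) + (30) + (-75) = -97.
Reducing mod 11: -97 ≡ 2 (mod 11).
Since F(a, b, c) ≡ 2 ≠ 0 (mod 11), P does NOT lie on the curve.


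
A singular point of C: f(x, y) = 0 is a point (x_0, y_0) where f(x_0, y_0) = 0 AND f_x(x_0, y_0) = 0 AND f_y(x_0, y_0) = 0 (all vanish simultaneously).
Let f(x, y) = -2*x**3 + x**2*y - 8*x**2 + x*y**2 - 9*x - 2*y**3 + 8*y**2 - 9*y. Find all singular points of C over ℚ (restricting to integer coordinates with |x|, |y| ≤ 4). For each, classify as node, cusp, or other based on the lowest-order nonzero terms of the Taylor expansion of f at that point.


Singular points: {(-1, 1)}; classification: node.

Compute partial derivatives:
  f_x = -6*x**2 + 2*x*y - 16*x + y**2 - 9.
  f_y = x**2 + 2*x*y - 6*y**2 + 16*y - 9.
Scan x_0 ∈ {−4, ..., 4}. For each x_0, f_y(x_0, y) is a polynomial in y; find its integer roots y ∈ {−4, ..., 4}, then test f_x and f at those candidates.
  x = -4: f_y(-4, y) = -6*y**2 + 8*y + 7; no integer root y with |y| ≤ 4.
  x = -3: f_y(-3, y) = -6*y**2 + 10*y; vanishes at y ∈ {0}. (-3, 0): f_x = -15 ≠ 0.
  x = -2: f_y(-2, y) = -6*y**2 + 12*y - 5; no integer root y with |y| ≤ 4.
  x = -1: f_y(-1, y) = -6*y**2 + 14*y - 8; vanishes at y ∈ {1}. (-1, 1): f_x = 0, f = 0 — SINGULAR.
  x = 0: f_y(0, y) = -6*y**2 + 16*y - 9; no integer root y with |y| ≤ 4.
  x = 1: f_y(1, y) = -6*y**2 + 18*y - 8; no integer root y with |y| ≤ 4.
  x = 2: f_y(2, y) = -6*y**2 + 20*y - 5; no integer root y with |y| ≤ 4.
  x = 3: f_y(3, y) = -6*y**2 + 22*y; vanishes at y ∈ {0}. (3, 0): f_x = -111 ≠ 0.
  x = 4: f_y(4, y) = -6*y**2 + 24*y + 7; no integer root y with |y| ≤ 4.
Only singular point on the grid: (-1, 1).
Classify: substitute x = -1 + u, y = 1 + v and expand: f = -2*u**3 + u**2*v - u**2 + u*v**2 - 2*v**3 + v**2.
No constant or linear terms (consistent with a singular point). Quadratic part: -u**2 + v**2. Cubic part: -2*u**3 + u**2*v + u*v**2 - 2*v**3.
The quadratic part v**2 - u**2 = (v − u)(v + u) splits into two distinct linear factors, so there are two distinct tangent lines y − 1 = ±(x − -1) — this is a node (ordinary double point).
Classification: node.


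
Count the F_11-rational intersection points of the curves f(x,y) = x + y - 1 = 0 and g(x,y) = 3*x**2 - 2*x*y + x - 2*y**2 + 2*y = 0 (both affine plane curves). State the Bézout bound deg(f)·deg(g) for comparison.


Common zeros: {(0, 1), (7, 5)}; count = 2; Bézout bound = 2.

deg(f) = 1, deg(g) = 2, so Bézout bound = 2.
Scan x ∈ F_11. For each x, list the y ∈ F_11 with f(x, y) ≡ 0 and those with g(x, y) ≡ 0 (mod 11); the common zeros in that column are the intersection.
  x = 0: f ≡ 0 at y ∈ {1}; g ≡ 0 at y ∈ {0, 1}; common: {1}.
  x = 1: f ≡ 0 at y ∈ {0}; g ≡ 0 at y ∈ ∅; common: ∅.
  x = 2: f ≡ 0 at y ∈ {10}; g ≡ 0 at y ∈ ∅; common: ∅.
  x = 3: f ≡ 0 at y ∈ {9}; g ≡ 0 at y ∈ {3, 6}; common: ∅.
  x = 4: f ≡ 0 at y ∈ {8}; g ≡ 0 at y ∈ {1, 7}; common: ∅.
  x = 5: f ≡ 0 at y ∈ {7}; g ≡ 0 at y ∈ {9}; common: ∅.
  x = 6: f ≡ 0 at y ∈ {6}; g ≡ 0 at y ∈ {3}; common: ∅.
  x = 7: f ≡ 0 at y ∈ {5}; g ≡ 0 at y ∈ {0, 5}; common: {5}.
  x = 8: f ≡ 0 at y ∈ {4}; g ≡ 0 at y ∈ {6, 9}; common: ∅.
  x = 9: f ≡ 0 at y ∈ {3}; g ≡ 0 at y ∈ ∅; common: ∅.
  x = 10: f ≡ 0 at y ∈ {2}; g ≡ 0 at y ∈ ∅; common: ∅.
Collecting: common zeros = {(0, 1), (7, 5)}, so the count is 2.
Comparison with the Bézout bound: 2 ≤ 2 = deg(f)·deg(g), as expected for curves with no common component (the bound is attained).


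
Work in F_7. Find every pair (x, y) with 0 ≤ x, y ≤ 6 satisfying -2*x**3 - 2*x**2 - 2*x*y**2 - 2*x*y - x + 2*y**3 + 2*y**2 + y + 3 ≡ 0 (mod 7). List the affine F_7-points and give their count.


Affine F_7-points: {(0, 5), (1, 3), (2, 2), (3, 4), (4, 0), (4, 3), (5, 2), (6, 2)}; count = 8.

For each of the 49 pairs (x, y) ∈ F_7², evaluate f(x, y) mod 7. Record the zeros.
  x = 0: [0↦3, 1↦1, 2↦1, 3↦1, 4↦6, 5↦0, 6↦2]  zeros at y ∈ {5}
  x = 1: [0↦5, 1↦6, 2↦5, 3↦0, 4↦3, 5↦5, 6↦4]  zeros at y ∈ {3}
  x = 2: [0↦5, 1↦2, 2↦0, 3↦4, 4↦5, 5↦1, 6↦4]  zeros at y ∈ {2}
  x = 3: [0↦5, 1↦5, 2↦2, 3↦1, 4↦0, 5↦4, 6↦4]  zeros at y ∈ {4}
  x = 4: [0↦0, 1↦3, 2↦6, 3↦0, 4↦4, 5↦2, 6↦6]  zeros at y ∈ {0, 3}
  x = 5: [0↦6, 1↦5, 2↦0, 3↦3, 4↦5, 5↦4, 6↦5]  zeros at y ∈ {2}
  x = 6: [0↦4, 1↦6, 2↦0, 3↦5, 4↦5, 5↦5, 6↦3]  zeros at y ∈ {2}
Collecting zeros: affine points = {(0, 5), (1, 3), (2, 2), (3, 4), (4, 0), (4, 3), (5, 2), (6, 2)}.
Total count |C(F_7)_aff| = 8.


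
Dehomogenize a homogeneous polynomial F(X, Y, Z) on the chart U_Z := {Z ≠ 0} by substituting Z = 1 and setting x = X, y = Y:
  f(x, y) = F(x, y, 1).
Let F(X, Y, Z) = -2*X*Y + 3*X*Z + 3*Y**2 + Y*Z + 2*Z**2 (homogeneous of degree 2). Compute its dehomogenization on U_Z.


f(x, y) = -2*x*y + 3*x + 3*y**2 + y + 2

On U_Z we set Z = 1. Each monomial c·X^i·Y^j·Z^k in F becomes c·x^i·y^j·1^k = c·x^i·y^j.
Substituting Z = 1: F(X, Y, 1) = -2*x*y + 3*x + 3*y**2 + y + 2.
Note: deg(f) ≤ deg(F) = 2; strict inequality happens when F is divisible by Z (lost terms).


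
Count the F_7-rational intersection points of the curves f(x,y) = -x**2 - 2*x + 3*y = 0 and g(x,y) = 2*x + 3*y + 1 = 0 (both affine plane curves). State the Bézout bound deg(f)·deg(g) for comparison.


Common zeros: ∅; count = 0; Bézout bound = 2.

deg(f) = 2, deg(g) = 1, so Bézout bound = 2.
Scan x ∈ F_7. For each x, list the y ∈ F_7 with f(x, y) ≡ 0 and those with g(x, y) ≡ 0 (mod 7); the common zeros in that column are the intersection.
  x = 0: f ≡ 0 at y ∈ {0}; g ≡ 0 at y ∈ {2}; common: ∅.
  x = 1: f ≡ 0 at y ∈ {1}; g ≡ 0 at y ∈ {6}; common: ∅.
  x = 2: f ≡ 0 at y ∈ {5}; g ≡ 0 at y ∈ {3}; common: ∅.
  x = 3: f ≡ 0 at y ∈ {5}; g ≡ 0 at y ∈ {0}; common: ∅.
  x = 4: f ≡ 0 at y ∈ {1}; g ≡ 0 at y ∈ {4}; common: ∅.
  x = 5: f ≡ 0 at y ∈ {0}; g ≡ 0 at y ∈ {1}; common: ∅.
  x = 6: f ≡ 0 at y ∈ {2}; g ≡ 0 at y ∈ {5}; common: ∅.
Collecting: common zeros = ∅, so the count is 0.
Comparison with the Bézout bound: 0 ≤ 2 = deg(f)·deg(g), as expected for curves with no common component (the affine F_7-count falls short of the bound because intersections may lie at infinity, over extension fields, or carry multiplicity).


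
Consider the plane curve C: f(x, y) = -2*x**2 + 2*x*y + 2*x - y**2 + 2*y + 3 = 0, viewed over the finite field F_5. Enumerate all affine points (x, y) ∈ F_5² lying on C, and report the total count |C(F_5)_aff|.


Affine F_5-points: {(0, 3), (0, 4), (4, 2), (4, 3)}; count = 4.

For each of the 25 pairs (x, y) ∈ F_5², evaluate f(x, y) mod 5. Record the zeros.
  x = 0: [0↦3, 1↦4, 2↦3, 3↦0, 4↦0]  zeros at y ∈ {3, 4}
  x = 1: [0↦3, 1↦1, 2↦2, 3↦1, 4↦3]  zeros at y ∈ ∅
  x = 2: [0↦4, 1↦4, 2↦2, 3↦3, 4↦2]  zeros at y ∈ ∅
  x = 3: [0↦1, 1↦3, 2↦3, 3↦1, 4↦2]  zeros at y ∈ ∅
  x = 4: [0↦4, 1↦3, 2↦0, 3↦0, 4↦3]  zeros at y ∈ {2, 3}
Collecting zeros: affine points = {(0, 3), (0, 4), (4, 2), (4, 3)}.
Total count |C(F_5)_aff| = 4.


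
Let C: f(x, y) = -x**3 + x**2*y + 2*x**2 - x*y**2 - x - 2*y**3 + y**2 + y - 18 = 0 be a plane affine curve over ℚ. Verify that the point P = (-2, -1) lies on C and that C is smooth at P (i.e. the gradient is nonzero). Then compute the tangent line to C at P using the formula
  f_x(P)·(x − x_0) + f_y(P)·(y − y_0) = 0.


Tangent line at P: -18*x - 7*y - 43 = 0.

Step 1: f(-2, -1) = 0, so P lies on C.
Step 2: partial derivatives
  f_x(x, y) = -3*x**2 + 2*x*y + 4*x - y**2 - 1, f_y(x, y) = x**2 - 2*x*y - 6*y**2 + 2*y + 1.
  f_x(P) = -18, f_y(P) = -7 (gradient nonzero, so P is smooth).
Step 3: tangent line at P: -18·(x − -2) + -7·(y − -1) = 0.
Expanding: -18*x - 7*y - 43 = 0.


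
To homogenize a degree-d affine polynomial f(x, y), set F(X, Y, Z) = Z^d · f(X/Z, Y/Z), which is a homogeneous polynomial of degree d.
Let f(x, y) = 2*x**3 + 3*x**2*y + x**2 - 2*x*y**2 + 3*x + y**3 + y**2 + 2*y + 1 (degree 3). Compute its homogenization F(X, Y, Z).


F(X, Y, Z) = 2*X**3 + 3*X**2*Y + X**2*Z - 2*X*Y**2 + 3*X*Z**2 + Y**3 + Y**2*Z + 2*Y*Z**2 + Z**3

deg(f) = 3.
Substitute x = X/Z, y = Y/Z into f, then multiply by Z^3.
  monomial 2·x^3·y^0 ↦ 2·X^3·Y^0·Z^0.
  monomial 3·x^2·y^1 ↦ 3·X^2·Y^1·Z^0.
  monomial 1·x^2·y^0 ↦ 1·X^2·Y^0·Z^1.
  monomial -2·x^1·y^2 ↦ -2·X^1·Y^2·Z^0.
  monomial 3·x^1·y^0 ↦ 3·X^1·Y^0·Z^2.
  monomial 1·x^0·y^3 ↦ 1·X^0·Y^3·Z^0.
  monomial 1·x^0·y^2 ↦ 1·X^0·Y^2·Z^1.
  monomial 2·x^0·y^1 ↦ 2·X^0·Y^1·Z^2.
  monomial 1·x^0·y^0 ↦ 1·X^0·Y^0·Z^3.
Collecting: F(X, Y, Z) = 2*X**3 + 3*X**2*Y + X**2*Z - 2*X*Y**2 + 3*X*Z**2 + Y**3 + Y**2*Z + 2*Y*Z**2 + Z**3.


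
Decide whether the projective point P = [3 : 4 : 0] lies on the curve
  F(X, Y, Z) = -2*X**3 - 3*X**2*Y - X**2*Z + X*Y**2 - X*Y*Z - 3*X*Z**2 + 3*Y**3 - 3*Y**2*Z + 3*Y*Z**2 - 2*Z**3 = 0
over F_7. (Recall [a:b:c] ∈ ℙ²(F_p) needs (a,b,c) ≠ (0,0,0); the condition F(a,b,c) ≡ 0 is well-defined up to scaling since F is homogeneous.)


F(3,4,0) ≡ 1 (mod 7); P is NOT on the curve.

Evaluate F(3, 4, 0) term-by-term (mod 7).
  -2*X**3 ↦ -2·27·1·1 = -54
  -3*X**2*Y ↦ -3·9·4·1 = -108
  -X**2*Z ↦ -1·9·1·0 = 0
  X*Y**2 ↦ 1·3·16·1 = 48
  -X*Y*Z ↦ -1·3·4·0 = 0
  -3*X*Z**2 ↦ -3·3·1·0 = 0
  3*Y**3 ↦ 3·1·64·1 = 192
  -3*Y**2*Z ↦ -3·1·16·0 = 0
  3*Y*Z**2 ↦ 3·1·4·0 = 0
  -2*Z**3 ↦ -2·1·1·0 = 0
Sum: F(3, 4, 0) = (-54) + (-108) + (0) + (48) + (0) + (0) + (192) + (0) + (0) + (0) = 78.
Reducing mod 7: 78 ≡ 1 (mod 7).
Since F(a, b, c) ≡ 1 ≠ 0 (mod 7), P does NOT lie on the curve.


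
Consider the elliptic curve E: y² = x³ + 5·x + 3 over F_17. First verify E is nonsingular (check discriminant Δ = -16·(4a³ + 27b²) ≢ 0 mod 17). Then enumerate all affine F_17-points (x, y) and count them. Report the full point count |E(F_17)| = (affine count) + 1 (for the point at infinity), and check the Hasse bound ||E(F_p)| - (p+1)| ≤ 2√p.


Affine points = {(1, 3), (1, 14), (2, 2), (2, 15), (4, 6), (4, 11), (5, 0), (10, 4), (10, 13), (13, 2), (13, 15), (15, 6), (15, 11)}; affine count = 13; |E(F_17)| = 14.

Discriminant check: Δ ∝ 4a³ + 27b² = 4·5³ + 27·3² = 4·125 + 27·9 ≡ 12 (mod 17). Nonzero ⇒ E is nonsingular.
For each x ∈ F_17, compute rhs = x³ + 5·x + 3 mod 17, then count y ∈ F_17 with y² ≡ rhs.
  x = 0: rhs = 3, matching y values: none (0 points).
  x = 1: rhs = 9, matching y values: 3, 14 (2 points).
  x = 2: rhs = 4, matching y values: 2, 15 (2 points).
  x = 3: rhs = 11, matching y values: none (0 points).
  x = 4: rhs = 2, matching y values: 6, 11 (2 points).
  x = 5: rhs = 0, matching y values: 0 (1 points).
  x = 6: rhs = 11, matching y values: none (0 points).
  x = 7: rhs = 7, matching y values: none (0 points).
  x = 8: rhs = 11, matching y values: none (0 points).
  x = 9: rhs = 12, matching y values: none (0 points).
  x = 10: rhs = 16, matching y values: 4, 13 (2 points).
  x = 11: rhs = 12, matching y values: none (0 points).
  x = 12: rhs = 6, matching y values: none (0 points).
  x = 13: rhs = 4, matching y values: 2, 15 (2 points).
  x = 14: rhs = 12, matching y values: none (0 points).
  x = 15: rhs = 2, matching y values: 6, 11 (2 points).
  x = 16: rhs = 14, matching y values: none (0 points).
Total affine count: 13.
Full point count |E(F_17)| = 13 + 1 = 14.
Hasse bound: |14 − (17+1)| = |-4| = 4 ≤ 2√17 ≈ 8.2462 ✓.


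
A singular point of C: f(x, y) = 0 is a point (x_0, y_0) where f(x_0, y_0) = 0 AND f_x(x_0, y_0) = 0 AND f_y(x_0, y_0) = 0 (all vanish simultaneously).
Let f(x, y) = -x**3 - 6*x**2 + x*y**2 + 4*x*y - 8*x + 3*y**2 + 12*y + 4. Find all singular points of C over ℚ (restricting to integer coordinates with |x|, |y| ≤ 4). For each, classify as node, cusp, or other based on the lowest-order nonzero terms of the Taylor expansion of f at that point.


Singular points: {(-2, -2)}; classification: cusp.

Compute partial derivatives:
  f_x = -3*x**2 - 12*x + y**2 + 4*y - 8.
  f_y = 2*x*y + 4*x + 6*y + 12.
Scan x_0 ∈ {−4, ..., 4}. For each x_0, f_y(x_0, y) is a polynomial in y; find its integer roots y ∈ {−4, ..., 4}, then test f_x and f at those candidates.
  x = -4: f_y(-4, y) = -2*y - 4; vanishes at y ∈ {-2}. (-4, -2): f_x = -12 ≠ 0.
  x = -3: f_y(-3, y) = 0; vanishes at y ∈ {-4, -3, -2, -1, 0, 1, 2, 3, 4}. (-3, -4): f_x = 1 ≠ 0; (-3, -3): f_x = -2 ≠ 0; (-3, -2): f_x = -3 ≠ 0; (-3, -1): f_x = -2 ≠ 0; (-3, 0): f_x = 1 ≠ 0; (-3, 1): f_x = 6 ≠ 0; (-3, 2): f_x = 13 ≠ 0; (-3, 3): f_x = 22 ≠ 0; (-3, 4): f_x = 33 ≠ 0.
  x = -2: f_y(-2, y) = 2*y + 4; vanishes at y ∈ {-2}. (-2, -2): f_x = 0, f = 0 — SINGULAR.
  x = -1: f_y(-1, y) = 4*y + 8; vanishes at y ∈ {-2}. (-1, -2): f_x = -3 ≠ 0.
  x = 0: f_y(0, y) = 6*y + 12; vanishes at y ∈ {-2}. (0, -2): f_x = -12 ≠ 0.
  x = 1: f_y(1, y) = 8*y + 16; vanishes at y ∈ {-2}. (1, -2): f_x = -27 ≠ 0.
  x = 2: f_y(2, y) = 10*y + 20; vanishes at y ∈ {-2}. (2, -2): f_x = -48 ≠ 0.
  x = 3: f_y(3, y) = 12*y + 24; vanishes at y ∈ {-2}. (3, -2): f_x = -75 ≠ 0.
  x = 4: f_y(4, y) = 14*y + 28; vanishes at y ∈ {-2}. (4, -2): f_x = -108 ≠ 0.
Only singular point on the grid: (-2, -2).
Classify: substitute x = -2 + u, y = -2 + v and expand: f = -u**3 + u*v**2 + v**2.
No constant or linear terms (consistent with a singular point). Quadratic part: v**2. Cubic part: -u**3 + u*v**2.
The quadratic part v**2 is a perfect square, so there is a single (double) tangent line v = 0, i.e. y = -2. Restricting the cubic part to that line (v = 0) leaves -u**3 ≠ 0, so f is not divisible by v and the branch is v² ≈ u**3 to lowest order — this is a cusp.
Classification: cusp.


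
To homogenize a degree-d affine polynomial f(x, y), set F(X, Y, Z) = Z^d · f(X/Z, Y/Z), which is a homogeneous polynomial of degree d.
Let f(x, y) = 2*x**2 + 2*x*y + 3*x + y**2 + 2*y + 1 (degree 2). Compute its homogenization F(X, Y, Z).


F(X, Y, Z) = 2*X**2 + 2*X*Y + 3*X*Z + Y**2 + 2*Y*Z + Z**2

deg(f) = 2.
Substitute x = X/Z, y = Y/Z into f, then multiply by Z^2.
  monomial 2·x^2·y^0 ↦ 2·X^2·Y^0·Z^0.
  monomial 2·x^1·y^1 ↦ 2·X^1·Y^1·Z^0.
  monomial 3·x^1·y^0 ↦ 3·X^1·Y^0·Z^1.
  monomial 1·x^0·y^2 ↦ 1·X^0·Y^2·Z^0.
  monomial 2·x^0·y^1 ↦ 2·X^0·Y^1·Z^1.
  monomial 1·x^0·y^0 ↦ 1·X^0·Y^0·Z^2.
Collecting: F(X, Y, Z) = 2*X**2 + 2*X*Y + 3*X*Z + Y**2 + 2*Y*Z + Z**2.


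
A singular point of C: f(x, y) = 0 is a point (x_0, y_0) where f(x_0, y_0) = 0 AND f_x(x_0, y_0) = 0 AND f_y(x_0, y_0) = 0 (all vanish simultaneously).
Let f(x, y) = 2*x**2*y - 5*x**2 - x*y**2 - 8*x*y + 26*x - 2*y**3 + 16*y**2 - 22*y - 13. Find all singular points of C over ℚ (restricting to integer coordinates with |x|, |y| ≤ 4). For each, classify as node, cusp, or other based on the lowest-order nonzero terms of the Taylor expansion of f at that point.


Singular points: {(3, 2)}; classification: node.

Compute partial derivatives:
  f_x = 4*x*y - 10*x - y**2 - 8*y + 26.
  f_y = 2*x**2 - 2*x*y - 8*x - 6*y**2 + 32*y - 22.
Scan x_0 ∈ {−4, ..., 4}. For each x_0, f_y(x_0, y) is a polynomial in y; find its integer roots y ∈ {−4, ..., 4}, then test f_x and f at those candidates.
  x = -4: f_y(-4, y) = -6*y**2 + 40*y + 42; no integer root y with |y| ≤ 4.
  x = -3: f_y(-3, y) = -6*y**2 + 38*y + 20; no integer root y with |y| ≤ 4.
  x = -2: f_y(-2, y) = -6*y**2 + 36*y + 2; no integer root y with |y| ≤ 4.
  x = -1: f_y(-1, y) = -6*y**2 + 34*y - 12; no integer root y with |y| ≤ 4.
  x = 0: f_y(0, y) = -6*y**2 + 32*y - 22; no integer root y with |y| ≤ 4.
  x = 1: f_y(1, y) = -6*y**2 + 30*y - 28; no integer root y with |y| ≤ 4.
  x = 2: f_y(2, y) = -6*y**2 + 28*y - 30; vanishes at y ∈ {3}. (2, 3): f_x = -3 ≠ 0.
  x = 3: f_y(3, y) = -6*y**2 + 26*y - 28; vanishes at y ∈ {2}. (3, 2): f_x = 0, f = 0 — SINGULAR.
  x = 4: f_y(4, y) = -6*y**2 + 24*y - 22; no integer root y with |y| ≤ 4.
Only singular point on the grid: (3, 2).
Classify: substitute x = 3 + u, y = 2 + v and expand: f = 2*u**2*v - u**2 - u*v**2 - 2*v**3 + v**2.
No constant or linear terms (consistent with a singular point). Quadratic part: -u**2 + v**2. Cubic part: 2*u**2*v - u*v**2 - 2*v**3.
The quadratic part v**2 - u**2 = (v − u)(v + u) splits into two distinct linear factors, so there are two distinct tangent lines y − 2 = ±(x − 3) — this is a node (ordinary double point).
Classification: node.


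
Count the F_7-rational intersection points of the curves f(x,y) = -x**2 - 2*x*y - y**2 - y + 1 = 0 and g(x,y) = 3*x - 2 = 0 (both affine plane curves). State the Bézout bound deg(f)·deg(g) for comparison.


Common zeros: ∅; count = 0; Bézout bound = 2.

deg(f) = 2, deg(g) = 1, so Bézout bound = 2.
Scan x ∈ F_7. For each x, list the y ∈ F_7 with f(x, y) ≡ 0 and those with g(x, y) ≡ 0 (mod 7); the common zeros in that column are the intersection.
  x = 0: f ≡ 0 at y ∈ ∅; g ≡ 0 at y ∈ ∅; common: ∅.
  x = 1: f ≡ 0 at y ∈ {0, 4}; g ≡ 0 at y ∈ ∅; common: ∅.
  x = 2: f ≡ 0 at y ∈ ∅; g ≡ 0 at y ∈ ∅; common: ∅.
  x = 3: f ≡ 0 at y ∈ ∅; g ≡ 0 at y ∈ {0, 1, 2, 3, 4, 5, 6}; common: ∅.
  x = 4: f ≡ 0 at y ∈ {6}; g ≡ 0 at y ∈ ∅; common: ∅.
  x = 5: f ≡ 0 at y ∈ {4, 6}; g ≡ 0 at y ∈ ∅; common: ∅.
  x = 6: f ≡ 0 at y ∈ {0, 1}; g ≡ 0 at y ∈ ∅; common: ∅.
Collecting: common zeros = ∅, so the count is 0.
Comparison with the Bézout bound: 0 ≤ 2 = deg(f)·deg(g), as expected for curves with no common component (the affine F_7-count falls short of the bound because intersections may lie at infinity, over extension fields, or carry multiplicity).


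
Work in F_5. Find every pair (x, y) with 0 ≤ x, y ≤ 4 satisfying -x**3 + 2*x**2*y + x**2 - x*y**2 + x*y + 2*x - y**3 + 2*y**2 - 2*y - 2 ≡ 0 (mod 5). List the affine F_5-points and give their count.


Affine F_5-points: {(1, 0), (1, 3), (2, 1), (2, 3), (4, 2), (4, 3)}; count = 6.

For each of the 25 pairs (x, y) ∈ F_5², evaluate f(x, y) mod 5. Record the zeros.
  x = 0: [0↦3, 1↦2, 2↦4, 3↦3, 4↦3]  zeros at y ∈ ∅
  x = 1: [0↦0, 1↦1, 2↦3, 3↦0, 4↦1]  zeros at y ∈ {0, 3}
  x = 2: [0↦3, 1↦0, 2↦1, 3↦0, 4↦1]  zeros at y ∈ {1, 3}
  x = 3: [0↦1, 1↦3, 2↦2, 3↦2, 4↦2]  zeros at y ∈ ∅
  x = 4: [0↦3, 1↦4, 2↦0, 3↦0, 4↦3]  zeros at y ∈ {2, 3}
Collecting zeros: affine points = {(1, 0), (1, 3), (2, 1), (2, 3), (4, 2), (4, 3)}.
Total count |C(F_5)_aff| = 6.


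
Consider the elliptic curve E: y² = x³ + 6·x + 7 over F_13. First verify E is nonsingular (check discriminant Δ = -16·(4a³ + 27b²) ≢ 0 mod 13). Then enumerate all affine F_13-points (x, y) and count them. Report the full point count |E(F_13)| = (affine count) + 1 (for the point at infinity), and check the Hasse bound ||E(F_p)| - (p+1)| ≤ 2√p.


Affine points = {(1, 1), (1, 12), (2, 1), (2, 12), (3, 0), (4, 2), (4, 11), (6, 5), (6, 8), (9, 6), (9, 7), (10, 1), (10, 12), (11, 0), (12, 0)}; affine count = 15; |E(F_13)| = 16.

Discriminant check: Δ ∝ 4a³ + 27b² = 4·6³ + 27·7² = 4·216 + 27·49 ≡ 3 (mod 13). Nonzero ⇒ E is nonsingular.
For each x ∈ F_13, compute rhs = x³ + 6·x + 7 mod 13, then count y ∈ F_13 with y² ≡ rhs.
  x = 0: rhs = 7, matching y values: none (0 points).
  x = 1: rhs = 1, matching y values: 1, 12 (2 points).
  x = 2: rhs = 1, matching y values: 1, 12 (2 points).
  x = 3: rhs = 0, matching y values: 0 (1 points).
  x = 4: rhs = 4, matching y values: 2, 11 (2 points).
  x = 5: rhs = 6, matching y values: none (0 points).
  x = 6: rhs = 12, matching y values: 5, 8 (2 points).
  x = 7: rhs = 2, matching y values: none (0 points).
  x = 8: rhs = 8, matching y values: none (0 points).
  x = 9: rhs = 10, matching y values: 6, 7 (2 points).
  x = 10: rhs = 1, matching y values: 1, 12 (2 points).
  x = 11: rhs = 0, matching y values: 0 (1 points).
  x = 12: rhs = 0, matching y values: 0 (1 points).
Total affine count: 15.
Full point count |E(F_13)| = 15 + 1 = 16.
Hasse bound: |16 − (13+1)| = |2| = 2 ≤ 2√13 ≈ 7.2111 ✓.


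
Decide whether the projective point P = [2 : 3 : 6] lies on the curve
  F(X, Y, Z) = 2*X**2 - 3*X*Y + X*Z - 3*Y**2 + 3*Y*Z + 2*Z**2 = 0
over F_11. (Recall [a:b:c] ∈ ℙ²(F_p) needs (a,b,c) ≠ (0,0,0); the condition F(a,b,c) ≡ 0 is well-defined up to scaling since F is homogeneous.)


F(2,3,6) ≡ 2 (mod 11); P is NOT on the curve.

Evaluate F(2, 3, 6) term-by-term (mod 11).
  2*X**2 ↦ 2·4·1·1 = 8
  -3*X*Y ↦ -3·2·3·1 = -18
  X*Z ↦ 1·2·1·6 = 12
  -3*Y**2 ↦ -3·1·9·1 = -27
  3*Y*Z ↦ 3·1·3·6 = 54
  2*Z**2 ↦ 2·1·1·36 = 72
Sum: F(2, 3, 6) = (8) + (-18) + (12) + (-27) + (54) + (72) = 101.
Reducing mod 11: 101 ≡ 2 (mod 11).
Since F(a, b, c) ≡ 2 ≠ 0 (mod 11), P does NOT lie on the curve.


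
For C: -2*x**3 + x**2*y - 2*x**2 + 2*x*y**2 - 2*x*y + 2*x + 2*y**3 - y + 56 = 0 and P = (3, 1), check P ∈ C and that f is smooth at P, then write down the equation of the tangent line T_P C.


Tangent line at P: -58*x + 20*y + 154 = 0.

Step 1: f(3, 1) = 0, so P lies on C.
Step 2: partial derivatives
  f_x(x, y) = -6*x**2 + 2*x*y - 4*x + 2*y**2 - 2*y + 2, f_y(x, y) = x**2 + 4*x*y - 2*x + 6*y**2 - 1.
  f_x(P) = -58, f_y(P) = 20 (gradient nonzero, so P is smooth).
Step 3: tangent line at P: -58·(x − 3) + 20·(y − 1) = 0.
Expanding: -58*x + 20*y + 154 = 0.


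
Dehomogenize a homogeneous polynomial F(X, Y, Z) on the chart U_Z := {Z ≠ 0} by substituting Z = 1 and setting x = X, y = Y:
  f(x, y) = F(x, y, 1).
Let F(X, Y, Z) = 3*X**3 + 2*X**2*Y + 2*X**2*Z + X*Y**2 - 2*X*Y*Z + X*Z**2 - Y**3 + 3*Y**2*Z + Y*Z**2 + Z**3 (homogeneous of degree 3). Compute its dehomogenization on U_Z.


f(x, y) = 3*x**3 + 2*x**2*y + 2*x**2 + x*y**2 - 2*x*y + x - y**3 + 3*y**2 + y + 1

On U_Z we set Z = 1. Each monomial c·X^i·Y^j·Z^k in F becomes c·x^i·y^j·1^k = c·x^i·y^j.
Substituting Z = 1: F(X, Y, 1) = 3*x**3 + 2*x**2*y + 2*x**2 + x*y**2 - 2*x*y + x - y**3 + 3*y**2 + y + 1.
Note: deg(f) ≤ deg(F) = 3; strict inequality happens when F is divisible by Z (lost terms).


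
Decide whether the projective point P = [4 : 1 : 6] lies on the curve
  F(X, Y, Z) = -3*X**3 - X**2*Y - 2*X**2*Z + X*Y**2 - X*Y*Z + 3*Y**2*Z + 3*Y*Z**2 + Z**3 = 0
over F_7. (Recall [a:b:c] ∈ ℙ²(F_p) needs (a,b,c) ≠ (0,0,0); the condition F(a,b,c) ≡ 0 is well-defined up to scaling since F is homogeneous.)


F(4,1,6) ≡ 6 (mod 7); P is NOT on the curve.

Evaluate F(4, 1, 6) term-by-term (mod 7).
  -3*X**3 ↦ -3·64·1·1 = -192
  -X**2*Y ↦ -1·16·1·1 = -16
  -2*X**2*Z ↦ -2·16·1·6 = -192
  X*Y**2 ↦ 1·4·1·1 = 4
  -X*Y*Z ↦ -1·4·1·6 = -24
  3*Y**2*Z ↦ 3·1·1·6 = 18
  3*Y*Z**2 ↦ 3·1·1·36 = 108
  Z**3 ↦ 1·1·1·216 = 216
Sum: F(4, 1, 6) = (-192) + (-16) + (-192) + (4) + (-24) + (18) + (108) + (216) = -78.
Reducing mod 7: -78 ≡ 6 (mod 7).
Since F(a, b, c) ≡ 6 ≠ 0 (mod 7), P does NOT lie on the curve.


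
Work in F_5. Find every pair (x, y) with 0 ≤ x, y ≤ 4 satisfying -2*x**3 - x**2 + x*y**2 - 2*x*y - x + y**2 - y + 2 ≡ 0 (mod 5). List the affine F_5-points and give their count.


Affine F_5-points: {(1, 2), (2, 0), (4, 1)}; count = 3.

For each of the 25 pairs (x, y) ∈ F_5², evaluate f(x, y) mod 5. Record the zeros.
  x = 0: [0↦2, 1↦2, 2↦4, 3↦3, 4↦4]  zeros at y ∈ ∅
  x = 1: [0↦3, 1↦2, 2↦0, 3↦2, 4↦3]  zeros at y ∈ {2}
  x = 2: [0↦0, 1↦3, 2↦2, 3↦2, 4↦3]  zeros at y ∈ {0}
  x = 3: [0↦1, 1↦3, 2↦3, 3↦1, 4↦2]  zeros at y ∈ ∅
  x = 4: [0↦4, 1↦0, 2↦1, 3↦2, 4↦3]  zeros at y ∈ {1}
Collecting zeros: affine points = {(1, 2), (2, 0), (4, 1)}.
Total count |C(F_5)_aff| = 3.
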